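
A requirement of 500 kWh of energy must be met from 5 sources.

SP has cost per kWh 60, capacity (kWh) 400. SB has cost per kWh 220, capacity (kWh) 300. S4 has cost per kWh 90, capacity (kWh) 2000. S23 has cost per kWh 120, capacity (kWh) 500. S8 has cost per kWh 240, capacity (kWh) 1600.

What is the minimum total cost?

33000

Cheapest first:
Take 400 from SP at 60 — need 100 more.
Take 100 from S4 at 90 to finish.
S23, SB, S8: unused.
Cost = 400×60 + 100×90 = 33000.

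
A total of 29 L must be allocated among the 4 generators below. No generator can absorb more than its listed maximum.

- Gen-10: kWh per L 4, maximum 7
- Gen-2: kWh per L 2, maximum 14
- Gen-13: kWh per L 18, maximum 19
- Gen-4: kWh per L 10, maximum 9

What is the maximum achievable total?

436

Order the generators by kWh per L: Gen-13 18 > Gen-4 10 > Gen-10 4 > Gen-2 2.
Give Gen-13 19 to hit its cap of 19 → 10 left.
Gen-4: +9 to 9 (cap) → 1 left.
Only 1 left; Gen-10 takes them to reach 1.
Total = 4×1 + 18×19 + 10×9 = 436.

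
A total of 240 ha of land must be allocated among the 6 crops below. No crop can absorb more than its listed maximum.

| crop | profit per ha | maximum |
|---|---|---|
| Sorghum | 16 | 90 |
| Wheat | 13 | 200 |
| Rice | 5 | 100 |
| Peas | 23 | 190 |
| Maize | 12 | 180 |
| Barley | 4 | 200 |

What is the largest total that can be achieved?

5170

Order the crops by profit per ha: Peas 23 > Sorghum 16 > Wheat 13 > Maize 12 > Rice 5 > Barley 4.
Peas: +190 to 190 (cap) → 50 left.
Sorghum has room for 90 but only 50 remain, so it gets 50.
Total = 16×50 + 23×190 = 5170.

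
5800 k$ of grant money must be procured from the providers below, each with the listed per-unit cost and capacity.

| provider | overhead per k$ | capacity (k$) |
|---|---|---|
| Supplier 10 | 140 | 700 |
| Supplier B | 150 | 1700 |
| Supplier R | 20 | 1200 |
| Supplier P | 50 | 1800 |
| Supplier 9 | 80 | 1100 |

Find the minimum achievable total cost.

450000

Cheapest first:
Supplier R at 20: take all 1200 k$ → 4600 still needed.
Supplier P (50): use full 1800 → 2800 k$ to go.
Supplier 9 (80): use full 1100 → 1700 k$ to go.
Supplier 10 at 140: take all 700 k$ → 1000 still needed.
Supplier B (150): take the remaining 1000 → done.
Cost = 1200×20 + 1800×50 + 1100×80 + 700×140 + 1000×150 = 450000.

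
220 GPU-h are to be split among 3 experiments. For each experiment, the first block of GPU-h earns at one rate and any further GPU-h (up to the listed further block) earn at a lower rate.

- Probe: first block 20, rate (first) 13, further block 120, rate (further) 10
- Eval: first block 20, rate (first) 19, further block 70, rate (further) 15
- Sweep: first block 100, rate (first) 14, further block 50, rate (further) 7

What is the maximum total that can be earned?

Treat each block as its own option and order by rate: Eval/first 19 > Eval/second 15 > Sweep/first 14 > Probe/first 13 > Probe/second 10 > Sweep/second 7.
Eval/first (19): +20 → 200 left.
Eval second at 15: fill all 70 → 130 left.
Sweep first at 14: fill all 100 → 30 left.
Probe/first (13): +20 → 10 left.
Probe second at 10: only 10 left, fill 10.
Total = 19×20 + 15×70 + 14×100 + 13×20 + 10×10 = 3190.

3190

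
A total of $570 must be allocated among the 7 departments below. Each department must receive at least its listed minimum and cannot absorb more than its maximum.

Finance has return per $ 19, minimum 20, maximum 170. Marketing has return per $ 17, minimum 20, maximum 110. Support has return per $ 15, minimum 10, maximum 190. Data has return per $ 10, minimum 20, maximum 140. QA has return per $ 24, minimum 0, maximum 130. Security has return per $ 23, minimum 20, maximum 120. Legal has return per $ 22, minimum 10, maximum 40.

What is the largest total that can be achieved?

11700

Meeting every minimum uses 20+20+10+20+0+20+10 = 100 $, leaving 470.
Highest return per $ first: QA 24 > Security 23 > Legal 22 > Finance 19 > Marketing 17 > Support 15 > Data 10.
QA: +130 to 130 (cap) ; 340 left.
Security: +100 to 120 (cap) ; 240 left.
Give Legal 30 more to hit its cap of 40 ; 210 left.
Finance: +150 to 170 (cap) ; 60 left.
Marketing has room for 90 more but only 60 remain, so it gets 80.
Total = 19×170 + 17×80 + 15×10 + 10×20 + 24×130 + 23×120 + 22×40 = 11700.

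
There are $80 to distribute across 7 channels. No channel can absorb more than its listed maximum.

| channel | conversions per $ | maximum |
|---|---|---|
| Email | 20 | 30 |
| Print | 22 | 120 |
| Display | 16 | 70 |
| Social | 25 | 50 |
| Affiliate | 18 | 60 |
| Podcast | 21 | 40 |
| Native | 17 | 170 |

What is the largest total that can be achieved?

Highest conversions per $ first: Social 25 > Print 22 > Podcast 21 > Email 20 > Affiliate 18 > Native 17 > Display 16.
Social takes 50 to reach its cap of 50 → 30 left.
Print: +30 (room for 120) → 30. Pool exhausted.
Total = 22×30 + 25×50 = 1910.

1910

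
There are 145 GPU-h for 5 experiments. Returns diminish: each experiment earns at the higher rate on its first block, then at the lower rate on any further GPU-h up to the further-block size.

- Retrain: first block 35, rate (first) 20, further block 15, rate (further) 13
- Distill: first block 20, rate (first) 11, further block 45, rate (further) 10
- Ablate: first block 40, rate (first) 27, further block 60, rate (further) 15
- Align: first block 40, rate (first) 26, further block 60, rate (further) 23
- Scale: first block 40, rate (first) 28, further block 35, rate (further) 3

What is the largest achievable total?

3815

Order all 10 blocks by rate: Scale/tier1 28 > Ablate/tier1 27 > Align/tier1 26 > Align/tier2 23 > Retrain/tier1 20 > Ablate/tier2 15 > Retrain/tier2 13 > Distill/tier1 11 > Distill/tier2 10 > Scale/tier2 3.
Scale/tier1 (28): +40 ; 105 left.
Ablate tier1 at 27: fill all 40 ; 65 left.
Align/tier1 (26): +40 ; 25 left.
Align tier2 at 23: only 25 left, fill 25.
Total = 28×40 + 27×40 + 26×40 + 23×25 = 3815.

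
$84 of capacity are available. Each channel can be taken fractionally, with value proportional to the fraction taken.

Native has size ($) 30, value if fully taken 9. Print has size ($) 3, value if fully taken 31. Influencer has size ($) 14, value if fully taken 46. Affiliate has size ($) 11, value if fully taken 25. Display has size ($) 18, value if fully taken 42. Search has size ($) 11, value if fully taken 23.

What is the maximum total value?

175.1

Rank by value-to-size ratio: Print 31/3≈10.3, Influencer 46/14≈3.29, Display 42/18≈2.33, Affiliate 25/11≈2.27, Search 23/11≈2.09, Native 9/30≈0.3.
All 3 $ of Print fit (value 31) ; 81 remain.
Influencer: take in full, 14 $ for value 46 ; 67 left.
Take all of Display (18 $, value 42) ; 49 $ left.
All 11 $ of Affiliate fit (value 25) ; 38 remain.
Take all of Search (11 $, value 23) ; 27 $ left.
Only 27 $ remain; take 27/30 of Native for value 9×27/30 = 8.1.
Total value = 175.1.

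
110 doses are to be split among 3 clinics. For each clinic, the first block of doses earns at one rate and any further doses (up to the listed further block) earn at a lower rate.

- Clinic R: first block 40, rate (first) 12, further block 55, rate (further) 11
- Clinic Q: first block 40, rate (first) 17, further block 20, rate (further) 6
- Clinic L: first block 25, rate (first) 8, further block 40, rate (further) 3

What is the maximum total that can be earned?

Order all 6 blocks by rate: Clinic Q/first 17 > Clinic R/first 12 > Clinic R/second 11 > Clinic L/first 8 > Clinic Q/second 6 > Clinic L/second 3.
Clinic Q/first (17): +40 ; 70 left.
Clinic R first at 12: fill all 40 ; 30 left.
30 remain; put them into Clinic R second at 11.
Total = 17×40 + 12×40 + 11×30 = 1490.

1490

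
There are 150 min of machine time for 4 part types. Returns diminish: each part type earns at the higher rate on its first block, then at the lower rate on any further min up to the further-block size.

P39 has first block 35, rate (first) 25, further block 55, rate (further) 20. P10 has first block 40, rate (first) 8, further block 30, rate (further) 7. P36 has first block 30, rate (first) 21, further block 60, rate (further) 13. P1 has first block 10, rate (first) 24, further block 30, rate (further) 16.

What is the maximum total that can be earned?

3165

Treat each block as its own option and order by rate: P39/tier1 25 > P1/tier1 24 > P36/tier1 21 > P39/tier2 20 > P1/tier2 16 > P36/tier2 13 > P10/tier1 8 > P10/tier2 7.
P39/tier1 (25): +35 — 115 left.
P1 tier1 at 24: fill all 10 — 105 left.
Fill P36 tier1 block (30 at 21) — 75 left.
Fill P39 tier2 block (55 at 20) — 20 left.
P1/tier2: +20 of 30 at 16; pool empty.
Total = 25×35 + 24×10 + 21×30 + 20×55 + 16×20 = 3165.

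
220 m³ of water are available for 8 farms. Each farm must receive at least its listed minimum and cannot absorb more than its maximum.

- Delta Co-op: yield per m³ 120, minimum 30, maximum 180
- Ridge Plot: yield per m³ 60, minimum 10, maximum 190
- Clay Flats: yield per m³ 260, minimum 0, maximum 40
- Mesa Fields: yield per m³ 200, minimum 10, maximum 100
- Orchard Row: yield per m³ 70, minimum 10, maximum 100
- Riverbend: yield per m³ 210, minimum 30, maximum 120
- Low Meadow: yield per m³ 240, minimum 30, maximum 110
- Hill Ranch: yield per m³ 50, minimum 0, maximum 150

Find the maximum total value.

Meeting every minimum uses 30+10+0+10+10+30+30+0 = 120 m³, leaving 100.
Order the farms by yield per m³: Clay Flats 260 > Low Meadow 240 > Riverbend 210 > Mesa Fields 200 > Delta Co-op 120 > Orchard Row 70 > Ridge Plot 60 > Hill Ranch 50.
Give Clay Flats 40 more to hit its cap of 40 → 60 left.
Only 60 left; Low Meadow takes them to reach 90.
Total = 120×30 + 60×10 + 260×40 + 200×10 + 70×10 + 210×30 + 240×90 = 45200.

45200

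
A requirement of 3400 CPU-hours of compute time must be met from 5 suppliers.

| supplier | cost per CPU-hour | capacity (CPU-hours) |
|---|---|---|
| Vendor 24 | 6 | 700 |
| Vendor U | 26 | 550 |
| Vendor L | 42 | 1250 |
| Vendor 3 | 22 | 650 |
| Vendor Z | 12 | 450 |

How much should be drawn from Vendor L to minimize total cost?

Use suppliers in increasing cost order.
Vendor 24 at 6: take all 700 CPU-hours → 2700 still needed.
Vendor Z at 12: take all 450 CPU-hours → 2250 still needed.
Vendor 3 at 22: take all 650 CPU-hours → 1600 still needed.
Vendor U at 26: take all 550 CPU-hours → 1050 still needed.
Take 1050 from Vendor L at 42 to finish.

1050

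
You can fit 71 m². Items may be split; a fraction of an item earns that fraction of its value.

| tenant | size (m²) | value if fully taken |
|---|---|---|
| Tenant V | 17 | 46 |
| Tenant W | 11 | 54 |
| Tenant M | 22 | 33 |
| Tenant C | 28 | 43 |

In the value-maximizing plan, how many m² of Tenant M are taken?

15

Sort by value density: Tenant W 54/11≈4.91, Tenant V 46/17≈2.71, Tenant C 43/28≈1.54, Tenant M 33/22≈1.5.
All 11 m² of Tenant W fit (value 54) → 60 remain.
All 17 m² of Tenant V fit (value 46) → 43 remain.
Tenant C: take in full, 28 m² for value 43 → 15 left.
15 m² left: a 15/22 share of Tenant M gives 33×15/22 = 22.5.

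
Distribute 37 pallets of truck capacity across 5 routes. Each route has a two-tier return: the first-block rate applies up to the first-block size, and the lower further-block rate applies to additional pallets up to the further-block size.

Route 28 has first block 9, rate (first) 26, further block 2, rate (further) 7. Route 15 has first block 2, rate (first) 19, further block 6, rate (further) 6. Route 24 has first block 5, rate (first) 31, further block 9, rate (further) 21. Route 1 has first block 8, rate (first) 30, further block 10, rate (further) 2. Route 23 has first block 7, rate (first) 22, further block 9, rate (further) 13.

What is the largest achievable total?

951

Treat each block as its own option and order by rate: Route 24/T1 31 > Route 1/T1 30 > Route 28/T1 26 > Route 23/T1 22 > Route 24/T2 21 > Route 15/T1 19 > Route 23/T2 13 > Route 28/T2 7 > Route 15/T2 6 > Route 1/T2 2.
Route 24 T1 at 31: fill all 5 → 32 left.
Fill Route 1 T1 block (8 at 30) → 24 left.
Fill Route 28 T1 block (9 at 26) → 15 left.
Fill Route 23 T1 block (7 at 22) → 8 left.
Route 24 T2 at 21: only 8 left, fill 8.
Total = 31×5 + 30×8 + 26×9 + 22×7 + 21×8 = 951.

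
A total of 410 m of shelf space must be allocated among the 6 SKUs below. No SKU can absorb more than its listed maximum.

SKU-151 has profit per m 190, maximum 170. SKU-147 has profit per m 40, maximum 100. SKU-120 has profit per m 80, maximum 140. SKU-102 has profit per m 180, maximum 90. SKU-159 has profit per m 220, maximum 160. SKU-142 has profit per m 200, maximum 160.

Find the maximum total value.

84300

Highest profit per m first: SKU-159 220 > SKU-142 200 > SKU-151 190 > SKU-102 180 > SKU-120 80 > SKU-147 40.
Give SKU-159 160 to hit its cap of 160 — 250 left.
Give SKU-142 160 to hit its cap of 160 — 90 left.
Only 90 left; SKU-151 takes them to reach 90.
Total = 190×90 + 220×160 + 200×160 = 84300.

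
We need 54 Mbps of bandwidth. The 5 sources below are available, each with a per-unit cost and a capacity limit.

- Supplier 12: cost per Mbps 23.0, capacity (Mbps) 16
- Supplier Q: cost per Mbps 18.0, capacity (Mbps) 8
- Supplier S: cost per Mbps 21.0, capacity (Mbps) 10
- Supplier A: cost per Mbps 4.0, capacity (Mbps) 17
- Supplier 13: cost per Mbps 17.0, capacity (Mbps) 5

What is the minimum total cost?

Use sources in increasing cost order.
Supplier A at 4.0: take all 17 Mbps — 37 still needed.
Take 5 from Supplier 13 at 17.0 — need 32 more.
Take 8 from Supplier Q at 18.0 — need 24 more.
Take 10 from Supplier S at 21.0 — need 14 more.
Take 14 from Supplier 12 at 23.0 to finish.
Cost = 17×4.0 + 5×17.0 + 8×18.0 + 10×21.0 + 14×23.0 = 829.

829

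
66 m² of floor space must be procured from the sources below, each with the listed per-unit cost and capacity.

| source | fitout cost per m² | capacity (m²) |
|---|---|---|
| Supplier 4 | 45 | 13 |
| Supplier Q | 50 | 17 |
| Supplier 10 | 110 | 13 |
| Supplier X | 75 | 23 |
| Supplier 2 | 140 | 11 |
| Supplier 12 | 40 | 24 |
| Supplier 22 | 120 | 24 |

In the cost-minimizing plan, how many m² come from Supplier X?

Use sources in increasing cost order.
Take 24 from Supplier 12 at 40 → need 42 more.
Supplier 4 at 45: take all 13 m² → 29 still needed.
Supplier Q (50): use full 17 → 12 m² to go.
Take 12 from Supplier X at 75 to finish.
Supplier 10, Supplier 22, Supplier 2: unused.

12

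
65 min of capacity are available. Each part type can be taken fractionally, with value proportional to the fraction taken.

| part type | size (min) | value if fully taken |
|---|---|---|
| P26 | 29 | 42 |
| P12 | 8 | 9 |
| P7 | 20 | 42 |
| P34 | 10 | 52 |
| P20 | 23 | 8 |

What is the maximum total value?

142.75

Best value per unit of size first: P34 52/10≈5.2, P7 42/20≈2.1, P26 42/29≈1.45, P12 9/8≈1.12, P20 8/23≈0.348.
Take all of P34 (10 min, value 52) → 55 min left.
P7: take in full, 20 min for value 42 → 35 left.
All 29 min of P26 fit (value 42) → 6 remain.
Fill the last 6 min with part of P12: 6/8 of it earns 6.75.
Total value = 142.75.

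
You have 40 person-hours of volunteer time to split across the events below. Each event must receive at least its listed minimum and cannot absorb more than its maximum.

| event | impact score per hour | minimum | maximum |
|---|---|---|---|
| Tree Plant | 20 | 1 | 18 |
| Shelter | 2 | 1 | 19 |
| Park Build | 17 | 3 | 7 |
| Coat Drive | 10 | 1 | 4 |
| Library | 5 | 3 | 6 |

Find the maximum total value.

559

Meeting every minimum uses 1+1+3+1+3 = 9 person-hours, leaving 31.
Rank by impact score per hour: Tree Plant 20 > Park Build 17 > Coat Drive 10 > Library 5 > Shelter 2.
Tree Plant takes 17 more to reach its cap of 18 → 14 left.
Park Build takes 4 more to reach its cap of 7 → 10 left.
Give Coat Drive 3 more to hit its cap of 4 → 7 left.
Library: +3 to 6 (cap) → 4 left.
Shelter: +4 (room for 18) → 5. Pool exhausted.
Total = 20×18 + 2×5 + 17×7 + 10×4 + 5×6 = 559.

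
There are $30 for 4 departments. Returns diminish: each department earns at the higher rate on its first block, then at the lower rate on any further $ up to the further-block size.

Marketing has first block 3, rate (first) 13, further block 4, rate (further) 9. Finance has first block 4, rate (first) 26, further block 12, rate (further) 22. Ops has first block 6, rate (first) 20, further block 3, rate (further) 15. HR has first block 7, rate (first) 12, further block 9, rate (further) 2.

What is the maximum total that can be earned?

596

Treat each block as its own option and order by rate: Finance/T1 26 > Finance/T2 22 > Ops/T1 20 > Ops/T2 15 > Marketing/T1 13 > HR/T1 12 > Marketing/T2 9 > HR/T2 2.
Finance/T1 (26): +4 → 26 left.
Fill Finance T2 block (12 at 22) → 14 left.
Ops T1 at 20: fill all 6 → 8 left.
Ops T2 at 15: fill all 3 → 5 left.
Marketing/T1 (13): +3 → 2 left.
HR T1 at 12: only 2 left, fill 2.
Total = 26×4 + 22×12 + 20×6 + 15×3 + 13×3 + 12×2 = 596.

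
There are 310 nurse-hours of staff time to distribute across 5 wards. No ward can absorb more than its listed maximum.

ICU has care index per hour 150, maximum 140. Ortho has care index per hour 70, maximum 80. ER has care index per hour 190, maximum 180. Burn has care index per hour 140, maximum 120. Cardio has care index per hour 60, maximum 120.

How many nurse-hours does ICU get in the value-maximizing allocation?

130

Highest care index per hour first: ER 190 > ICU 150 > Burn 140 > Ortho 70 > Cardio 60.
ER takes 180 to reach its cap of 180 ; 130 left.
ICU has room for 140 but only 130 remain, so it gets 130.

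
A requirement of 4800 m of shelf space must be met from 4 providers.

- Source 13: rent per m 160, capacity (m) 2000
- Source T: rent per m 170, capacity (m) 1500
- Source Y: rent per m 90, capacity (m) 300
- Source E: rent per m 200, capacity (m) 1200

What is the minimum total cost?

802000

Use providers in increasing cost order.
Source Y (90): use full 300 → 4500 m to go.
Source 13 (160): use full 2000 → 2500 m to go.
Source T at 170: take all 1500 m → 1000 still needed.
Source E (200): take the remaining 1000 → done.
Cost = 300×90 + 2000×160 + 1500×170 + 1000×200 = 802000.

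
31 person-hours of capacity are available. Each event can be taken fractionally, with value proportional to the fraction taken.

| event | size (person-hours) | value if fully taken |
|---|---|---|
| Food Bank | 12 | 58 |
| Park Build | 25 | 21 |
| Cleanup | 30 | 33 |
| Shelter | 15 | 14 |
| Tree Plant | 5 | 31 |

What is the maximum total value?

104.4

Sort by value density: Tree Plant 31/5≈6.2, Food Bank 58/12≈4.83, Cleanup 33/30≈1.1, Shelter 14/15≈0.933, Park Build 21/25≈0.84.
All 5 person-hours of Tree Plant fit (value 31) ; 26 remain.
Take all of Food Bank (12 person-hours, value 58) ; 14 person-hours left.
14 person-hours left: a 14/30 share of Cleanup gives 33×14/30 = 15.4.
Total value = 104.4.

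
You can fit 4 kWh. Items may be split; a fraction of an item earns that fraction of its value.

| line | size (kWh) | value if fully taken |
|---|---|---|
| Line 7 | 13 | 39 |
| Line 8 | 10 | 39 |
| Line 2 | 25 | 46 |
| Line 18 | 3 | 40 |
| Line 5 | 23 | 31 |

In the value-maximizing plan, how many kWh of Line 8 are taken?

1

Sort by value density: Line 18 40/3≈13.3, Line 8 39/10≈3.9, Line 7 39/13≈3, Line 2 46/25≈1.84, Line 5 31/23≈1.35.
Line 18: take in full, 3 kWh for value 40 → 1 left.
1 kWh left: a 1/10 share of Line 8 gives 39×1/10 = 3.9.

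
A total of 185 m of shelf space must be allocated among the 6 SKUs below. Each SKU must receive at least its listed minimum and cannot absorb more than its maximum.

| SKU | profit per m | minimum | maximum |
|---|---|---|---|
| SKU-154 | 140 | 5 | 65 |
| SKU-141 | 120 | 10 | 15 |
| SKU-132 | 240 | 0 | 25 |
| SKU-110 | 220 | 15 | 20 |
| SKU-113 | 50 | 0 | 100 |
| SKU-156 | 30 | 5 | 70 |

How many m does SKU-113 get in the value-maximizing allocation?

Meeting every minimum uses 5+10+0+15+0+5 = 35 m, leaving 150.
Highest profit per m first: SKU-132 240 > SKU-110 220 > SKU-154 140 > SKU-141 120 > SKU-113 50 > SKU-156 30.
SKU-132 takes 25 more to reach its cap of 25 → 125 left.
SKU-110: +5 to 20 (cap) → 120 left.
Give SKU-154 60 more to hit its cap of 65 → 60 left.
Give SKU-141 5 more to hit its cap of 15 → 55 left.
SKU-113: +55 (room for 100) → 55. Pool exhausted.

55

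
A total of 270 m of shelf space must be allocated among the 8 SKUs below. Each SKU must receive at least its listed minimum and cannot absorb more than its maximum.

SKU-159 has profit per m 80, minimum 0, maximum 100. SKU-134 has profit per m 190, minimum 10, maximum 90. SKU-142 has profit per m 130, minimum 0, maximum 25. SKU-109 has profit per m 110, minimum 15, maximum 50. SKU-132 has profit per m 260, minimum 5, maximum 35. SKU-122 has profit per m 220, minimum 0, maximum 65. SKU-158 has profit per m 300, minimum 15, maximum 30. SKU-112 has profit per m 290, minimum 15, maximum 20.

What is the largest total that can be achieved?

Meeting every minimum uses 0+10+0+15+5+0+15+15 = 60 m, leaving 210.
Rank by profit per m: SKU-158 300 > SKU-112 290 > SKU-132 260 > SKU-122 220 > SKU-134 190 > SKU-142 130 > SKU-109 110 > SKU-159 80.
SKU-158 takes 15 more to reach its cap of 30 → 195 left.
Give SKU-112 5 more to hit its cap of 20 → 190 left.
Give SKU-132 30 more to hit its cap of 35 → 160 left.
Give SKU-122 65 more to hit its cap of 65 → 95 left.
Give SKU-134 80 more to hit its cap of 90 → 15 left.
Only 15 left; SKU-142 takes them to reach 15.
Total = 190×90 + 130×15 + 110×15 + 260×35 + 220×65 + 300×30 + 290×20 = 58900.

58900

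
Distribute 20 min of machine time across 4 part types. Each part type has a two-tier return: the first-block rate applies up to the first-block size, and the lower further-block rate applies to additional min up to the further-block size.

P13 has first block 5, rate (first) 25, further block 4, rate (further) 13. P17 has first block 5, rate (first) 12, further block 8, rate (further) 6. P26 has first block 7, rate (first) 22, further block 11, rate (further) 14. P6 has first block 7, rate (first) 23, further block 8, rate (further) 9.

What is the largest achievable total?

Treat each block as its own option and order by rate: P13/T1 25 > P6/T1 23 > P26/T1 22 > P26/T2 14 > P13/T2 13 > P17/T1 12 > P6/T2 9 > P17/T2 6.
Fill P13 T1 block (5 at 25) → 15 left.
Fill P6 T1 block (7 at 23) → 8 left.
P26 T1 at 22: fill all 7 → 1 left.
P26 T2 at 14: only 1 left, fill 1.
Total = 25×5 + 23×7 + 22×7 + 14×1 = 454.

454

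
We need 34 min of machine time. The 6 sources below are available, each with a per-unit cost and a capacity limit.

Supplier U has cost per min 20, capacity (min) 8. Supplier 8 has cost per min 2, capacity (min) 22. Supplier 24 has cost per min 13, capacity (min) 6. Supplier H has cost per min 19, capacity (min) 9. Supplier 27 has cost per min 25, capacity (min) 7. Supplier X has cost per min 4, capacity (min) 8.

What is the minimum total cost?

128

Cheapest first:
Supplier 8 at 2: take all 22 min → 12 still needed.
Take 8 from Supplier X at 4 → need 4 more.
Take 4 from Supplier 24 at 13 to finish.
Supplier H, Supplier U, Supplier 27: unused.
Cost = 22×2 + 8×4 + 4×13 = 128.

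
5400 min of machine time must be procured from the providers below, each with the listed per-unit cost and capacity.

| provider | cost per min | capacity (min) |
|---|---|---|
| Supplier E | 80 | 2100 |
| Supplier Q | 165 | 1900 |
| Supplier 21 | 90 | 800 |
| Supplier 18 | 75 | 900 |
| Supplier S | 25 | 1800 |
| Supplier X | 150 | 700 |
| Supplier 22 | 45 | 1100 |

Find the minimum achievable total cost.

Cheapest first:
Supplier S at 25: take all 1800 min → 3600 still needed.
Supplier 22 (45): use full 1100 → 2500 min to go.
Supplier 18 (75): use full 900 → 1600 min to go.
Supplier E (80): take the remaining 1600 → done.
Supplier 21, Supplier X, Supplier Q: unused.
Cost = 1800×25 + 1100×45 + 900×75 + 1600×80 = 290000.

290000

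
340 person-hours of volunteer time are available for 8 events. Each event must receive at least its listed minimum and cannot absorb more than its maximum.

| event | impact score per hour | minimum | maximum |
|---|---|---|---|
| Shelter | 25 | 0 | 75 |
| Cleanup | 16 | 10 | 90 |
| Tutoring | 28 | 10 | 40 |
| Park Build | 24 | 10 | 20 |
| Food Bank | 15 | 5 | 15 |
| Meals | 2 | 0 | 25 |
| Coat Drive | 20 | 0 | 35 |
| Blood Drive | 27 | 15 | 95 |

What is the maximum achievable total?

7935

Meeting every minimum uses 0+10+10+10+5+0+0+15 = 50 person-hours, leaving 290.
Highest impact score per hour first: Tutoring 28 > Blood Drive 27 > Shelter 25 > Park Build 24 > Coat Drive 20 > Cleanup 16 > Food Bank 15 > Meals 2.
Tutoring: +30 to 40 (cap) → 260 left.
Blood Drive: +80 to 95 (cap) → 180 left.
Shelter: +75 to 75 (cap) → 105 left.
Park Build: +10 to 20 (cap) → 95 left.
Coat Drive: +35 to 35 (cap) → 60 left.
Only 60 left; Cleanup takes them to reach 70.
Total = 25×75 + 16×70 + 28×40 + 24×20 + 15×5 + 20×35 + 27×95 = 7935.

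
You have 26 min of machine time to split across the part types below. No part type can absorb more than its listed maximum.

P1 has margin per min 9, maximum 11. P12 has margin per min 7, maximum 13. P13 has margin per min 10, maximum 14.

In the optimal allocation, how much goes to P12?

1

Rank by margin per min: P13 10 > P1 9 > P12 7.
P13: +14 to 14 (cap) ; 12 left.
P1 takes 11 to reach its cap of 11 ; 1 left.
P12: +1 (room for 13) → 1. Pool exhausted.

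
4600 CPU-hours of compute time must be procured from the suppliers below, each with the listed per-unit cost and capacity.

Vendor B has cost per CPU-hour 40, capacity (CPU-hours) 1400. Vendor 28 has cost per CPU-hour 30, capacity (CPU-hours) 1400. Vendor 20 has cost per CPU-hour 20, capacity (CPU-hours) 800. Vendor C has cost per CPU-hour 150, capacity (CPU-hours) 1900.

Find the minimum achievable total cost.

264000

Fill from the cheapest supplier first.
Take 800 from Vendor 20 at 20 ; need 3800 more.
Vendor 28 at 30: take all 1400 CPU-hours ; 2400 still needed.
Vendor B at 40: take all 1400 CPU-hours ; 1000 still needed.
Take 1000 from Vendor C at 150 to finish.
Cost = 800×20 + 1400×30 + 1400×40 + 1000×150 = 264000.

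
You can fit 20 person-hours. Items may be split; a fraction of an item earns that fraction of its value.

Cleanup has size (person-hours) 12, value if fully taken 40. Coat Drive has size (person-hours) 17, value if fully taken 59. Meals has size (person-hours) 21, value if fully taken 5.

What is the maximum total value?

Best value per unit of size first: Coat Drive 59/17≈3.47, Cleanup 40/12≈3.33, Meals 5/21≈0.238.
Coat Drive: take in full, 17 person-hours for value 59 → 3 left.
Only 3 person-hours remain; take 3/12 of Cleanup for value 40×3/12 = 10.
Total value = 69.

69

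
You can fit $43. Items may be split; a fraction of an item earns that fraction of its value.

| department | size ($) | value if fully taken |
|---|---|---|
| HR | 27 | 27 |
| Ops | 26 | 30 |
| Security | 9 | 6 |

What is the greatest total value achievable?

47

Rank by value-to-size ratio: Ops 30/26≈1.15, HR 27/27≈1, Security 6/9≈0.667.
Ops: take in full, 26 $ for value 30 — 17 left.
17 $ left: a 17/27 share of HR gives 27×17/27 = 17.
Total value = 47.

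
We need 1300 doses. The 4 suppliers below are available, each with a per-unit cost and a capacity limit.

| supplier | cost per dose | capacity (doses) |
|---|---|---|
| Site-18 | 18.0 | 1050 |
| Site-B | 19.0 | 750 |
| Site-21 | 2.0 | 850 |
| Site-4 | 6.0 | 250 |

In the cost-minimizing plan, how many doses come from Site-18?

200

Cheapest first:
Site-21 at 2.0: take all 850 doses → 450 still needed.
Site-4 (6.0): use full 250 → 200 doses to go.
Take 200 from Site-18 at 18.0 to finish.
Site-B: unused.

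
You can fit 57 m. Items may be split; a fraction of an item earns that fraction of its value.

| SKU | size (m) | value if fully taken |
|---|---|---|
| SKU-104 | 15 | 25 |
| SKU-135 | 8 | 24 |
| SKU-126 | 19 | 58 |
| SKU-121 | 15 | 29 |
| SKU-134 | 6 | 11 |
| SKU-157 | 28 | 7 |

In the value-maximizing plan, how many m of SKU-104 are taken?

9

Best value per unit of size first: SKU-126 58/19≈3.05, SKU-135 24/8≈3, SKU-121 29/15≈1.93, SKU-134 11/6≈1.83, SKU-104 25/15≈1.67, SKU-157 7/28≈0.25.
SKU-126: take in full, 19 m for value 58 → 38 left.
All 8 m of SKU-135 fit (value 24) → 30 remain.
All 15 m of SKU-121 fit (value 29) → 15 remain.
Take all of SKU-134 (6 m, value 11) → 9 m left.
Only 9 m remain; take 9/15 of SKU-104 for value 25×9/15 = 15.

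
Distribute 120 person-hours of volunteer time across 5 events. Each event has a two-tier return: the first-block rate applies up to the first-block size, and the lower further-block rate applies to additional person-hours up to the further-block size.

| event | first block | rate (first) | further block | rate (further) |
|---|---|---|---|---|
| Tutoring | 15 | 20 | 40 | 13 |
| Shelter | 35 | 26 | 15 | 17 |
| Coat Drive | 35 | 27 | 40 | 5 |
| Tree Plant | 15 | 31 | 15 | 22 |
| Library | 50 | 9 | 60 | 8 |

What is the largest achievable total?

Treat each block as its own option and order by rate: Tree Plant/first 31 > Coat Drive/first 27 > Shelter/first 26 > Tree Plant/second 22 > Tutoring/first 20 > Shelter/second 17 > Tutoring/second 13 > Library/first 9 > Library/second 8 > Coat Drive/second 5.
Tree Plant first at 31: fill all 15 ; 105 left.
Coat Drive first at 27: fill all 35 ; 70 left.
Shelter/first (26): +35 ; 35 left.
Tree Plant/second (22): +15 ; 20 left.
Tutoring first at 20: fill all 15 ; 5 left.
5 remain; put them into Shelter second at 17.
Total = 31×15 + 27×35 + 26×35 + 22×15 + 20×15 + 17×5 = 3035.

3035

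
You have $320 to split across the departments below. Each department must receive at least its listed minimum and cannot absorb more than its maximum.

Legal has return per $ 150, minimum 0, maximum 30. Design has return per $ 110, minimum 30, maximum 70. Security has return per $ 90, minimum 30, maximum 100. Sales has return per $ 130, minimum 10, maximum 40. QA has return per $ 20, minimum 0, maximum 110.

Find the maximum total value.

28000

Meeting every minimum uses 0+30+30+10+0 = 70 $, leaving 250.
Rank by return per $: Legal 150 > Sales 130 > Design 110 > Security 90 > QA 20.
Give Legal 30 more to hit its cap of 30 ; 220 left.
Sales: +30 to 40 (cap) ; 190 left.
Give Design 40 more to hit its cap of 70 ; 150 left.
Security: +70 to 100 (cap) ; 80 left.
QA: +80 (room for 110) → 80. Pool exhausted.
Total = 150×30 + 110×70 + 90×100 + 130×40 + 20×80 = 28000.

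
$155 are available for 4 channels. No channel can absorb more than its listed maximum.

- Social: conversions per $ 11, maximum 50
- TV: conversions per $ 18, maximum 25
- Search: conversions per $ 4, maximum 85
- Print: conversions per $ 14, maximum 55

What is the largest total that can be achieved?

Highest conversions per $ first: TV 18 > Print 14 > Social 11 > Search 4.
Give TV 25 to hit its cap of 25 → 130 left.
Give Print 55 to hit its cap of 55 → 75 left.
Give Social 50 to hit its cap of 50 → 25 left.
Search has room for 85 but only 25 remain, so it gets 25.
Total = 11×50 + 18×25 + 4×25 + 14×55 = 1870.

1870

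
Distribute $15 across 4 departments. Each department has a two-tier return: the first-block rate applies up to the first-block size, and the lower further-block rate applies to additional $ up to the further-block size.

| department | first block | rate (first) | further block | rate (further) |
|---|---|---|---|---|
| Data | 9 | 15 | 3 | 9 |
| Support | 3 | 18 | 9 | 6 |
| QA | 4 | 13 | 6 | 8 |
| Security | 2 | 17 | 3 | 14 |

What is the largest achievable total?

Order all 8 blocks by rate: Support/first 18 > Security/first 17 > Data/first 15 > Security/second 14 > QA/first 13 > Data/second 9 > QA/second 8 > Support/second 6.
Support/first (18): +3 → 12 left.
Security/first (17): +2 → 10 left.
Data/first (15): +9 → 1 left.
Security/second: +1 of 3 at 14; pool empty.
Total = 18×3 + 17×2 + 15×9 + 14×1 = 237.

237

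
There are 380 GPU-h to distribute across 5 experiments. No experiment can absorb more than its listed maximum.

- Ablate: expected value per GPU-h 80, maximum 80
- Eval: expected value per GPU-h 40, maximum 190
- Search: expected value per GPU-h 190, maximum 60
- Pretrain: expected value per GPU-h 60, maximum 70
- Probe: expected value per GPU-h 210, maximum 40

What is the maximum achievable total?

35600

Rank by expected value per GPU-h: Probe 210 > Search 190 > Ablate 80 > Pretrain 60 > Eval 40.
Probe: +40 to 40 (cap) → 340 left.
Search takes 60 to reach its cap of 60 → 280 left.
Ablate takes 80 to reach its cap of 80 → 200 left.
Pretrain: +70 to 70 (cap) → 130 left.
Eval: +130 (room for 190) → 130. Pool exhausted.
Total = 80×80 + 40×130 + 190×60 + 60×70 + 210×40 = 35600.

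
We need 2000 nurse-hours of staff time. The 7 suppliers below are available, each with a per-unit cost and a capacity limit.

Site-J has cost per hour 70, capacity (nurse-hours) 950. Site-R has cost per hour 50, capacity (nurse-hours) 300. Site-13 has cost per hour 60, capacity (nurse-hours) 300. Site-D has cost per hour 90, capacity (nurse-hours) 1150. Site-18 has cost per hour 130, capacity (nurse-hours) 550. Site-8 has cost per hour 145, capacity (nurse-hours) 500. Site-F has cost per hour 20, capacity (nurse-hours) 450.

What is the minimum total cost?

108500

Cheapest first:
Take 450 from Site-F at 20 → need 1550 more.
Site-R at 50: take all 300 nurse-hours → 1250 still needed.
Site-13 (60): use full 300 → 950 nurse-hours to go.
Take 950 from Site-J at 70 → need 0 more.
Site-D, Site-18, Site-8: unused.
Cost = 450×20 + 300×50 + 300×60 + 950×70 = 108500.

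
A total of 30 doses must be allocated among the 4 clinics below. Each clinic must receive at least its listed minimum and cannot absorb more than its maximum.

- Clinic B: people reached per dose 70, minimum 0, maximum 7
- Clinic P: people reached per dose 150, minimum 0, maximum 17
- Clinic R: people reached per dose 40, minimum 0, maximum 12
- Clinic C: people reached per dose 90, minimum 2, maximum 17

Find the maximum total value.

Meeting every minimum uses 0+0+0+2 = 2 doses, leaving 28.
Rank by people reached per dose: Clinic P 150 > Clinic C 90 > Clinic B 70 > Clinic R 40.
Give Clinic P 17 more to hit its cap of 17 → 11 left.
Clinic C: +11 (room for 15) → 13. Pool exhausted.
Total = 150×17 + 90×13 = 3720.

3720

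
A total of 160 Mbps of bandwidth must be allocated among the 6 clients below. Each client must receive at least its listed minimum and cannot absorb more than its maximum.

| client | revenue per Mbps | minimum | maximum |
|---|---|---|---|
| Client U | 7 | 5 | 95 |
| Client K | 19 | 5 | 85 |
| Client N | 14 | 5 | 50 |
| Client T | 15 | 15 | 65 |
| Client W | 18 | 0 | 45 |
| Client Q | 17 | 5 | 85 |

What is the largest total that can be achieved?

Meeting every minimum uses 5+5+5+15+0+5 = 35 Mbps, leaving 125.
Highest revenue per Mbps first: Client K 19 > Client W 18 > Client Q 17 > Client T 15 > Client N 14 > Client U 7.
Give Client K 80 more to hit its cap of 85 — 45 left.
Give Client W 45 more to hit its cap of 45 — 0 left.
Total = 7×5 + 19×85 + 14×5 + 15×15 + 18×45 + 17×5 = 2840.

2840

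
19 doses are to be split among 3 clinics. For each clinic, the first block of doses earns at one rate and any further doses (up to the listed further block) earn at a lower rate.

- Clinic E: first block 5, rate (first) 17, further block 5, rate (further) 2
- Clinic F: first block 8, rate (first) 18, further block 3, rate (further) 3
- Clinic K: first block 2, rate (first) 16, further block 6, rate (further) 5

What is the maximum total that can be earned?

281

Treat each block as its own option and order by rate: Clinic F/tier1 18 > Clinic E/tier1 17 > Clinic K/tier1 16 > Clinic K/tier2 5 > Clinic F/tier2 3 > Clinic E/tier2 2.
Fill Clinic F tier1 block (8 at 18) ; 11 left.
Fill Clinic E tier1 block (5 at 17) ; 6 left.
Clinic K tier1 at 16: fill all 2 ; 4 left.
4 remain; put them into Clinic K tier2 at 5.
Total = 18×8 + 17×5 + 16×2 + 5×4 = 281.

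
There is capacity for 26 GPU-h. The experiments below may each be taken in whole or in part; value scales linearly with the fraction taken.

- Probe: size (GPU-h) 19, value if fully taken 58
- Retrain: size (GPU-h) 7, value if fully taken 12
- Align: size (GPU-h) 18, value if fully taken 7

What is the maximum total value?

Sort by value density: Probe 58/19≈3.05, Retrain 12/7≈1.71, Align 7/18≈0.389.
Probe: take in full, 19 GPU-h for value 58 — 7 left.
Retrain: take in full, 7 GPU-h for value 12 — 0 left.
Total value = 70.

70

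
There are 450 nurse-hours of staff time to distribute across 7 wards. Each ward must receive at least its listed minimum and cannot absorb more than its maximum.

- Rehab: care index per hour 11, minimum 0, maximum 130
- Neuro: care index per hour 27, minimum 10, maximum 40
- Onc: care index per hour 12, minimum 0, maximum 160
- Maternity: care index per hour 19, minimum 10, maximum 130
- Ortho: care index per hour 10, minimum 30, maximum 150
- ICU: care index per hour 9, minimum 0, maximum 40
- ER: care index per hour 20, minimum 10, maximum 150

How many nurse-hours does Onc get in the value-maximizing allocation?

Meeting every minimum uses 0+10+0+10+30+0+10 = 60 nurse-hours, leaving 390.
Highest care index per hour first: Neuro 27 > ER 20 > Maternity 19 > Onc 12 > Rehab 11 > Ortho 10 > ICU 9.
Neuro: +30 to 40 (cap) ; 360 left.
ER takes 140 more to reach its cap of 150 ; 220 left.
Maternity takes 120 more to reach its cap of 130 ; 100 left.
Onc has room for 160 more but only 100 remain, so it gets 100.

100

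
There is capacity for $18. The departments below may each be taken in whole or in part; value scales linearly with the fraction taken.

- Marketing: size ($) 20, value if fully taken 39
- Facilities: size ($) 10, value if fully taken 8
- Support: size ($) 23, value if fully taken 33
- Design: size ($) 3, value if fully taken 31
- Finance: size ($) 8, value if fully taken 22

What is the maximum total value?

Sort by value density: Design 31/3≈10.3, Finance 22/8≈2.75, Marketing 39/20≈1.95, Support 33/23≈1.43, Facilities 8/10≈0.8.
Design: take in full, 3 $ for value 31 → 15 left.
All 8 $ of Finance fit (value 22) → 7 remain.
7 $ left: a 7/20 share of Marketing gives 39×7/20 = 13.65.
Total value = 66.65.

66.65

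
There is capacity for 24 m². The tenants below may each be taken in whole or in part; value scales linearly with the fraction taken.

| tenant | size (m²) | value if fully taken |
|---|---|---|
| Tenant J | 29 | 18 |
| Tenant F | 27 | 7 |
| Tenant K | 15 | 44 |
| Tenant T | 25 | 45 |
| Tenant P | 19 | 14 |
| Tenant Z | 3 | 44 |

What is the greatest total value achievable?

Sort by value density: Tenant Z 44/3≈14.7, Tenant K 44/15≈2.93, Tenant T 45/25≈1.8, Tenant P 14/19≈0.737, Tenant J 18/29≈0.621, Tenant F 7/27≈0.259.
Tenant Z: take in full, 3 m² for value 44 → 21 left.
Take all of Tenant K (15 m², value 44) → 6 m² left.
Fill the last 6 m² with part of Tenant T: 6/25 of it earns 10.8.
Total value = 98.8.

98.8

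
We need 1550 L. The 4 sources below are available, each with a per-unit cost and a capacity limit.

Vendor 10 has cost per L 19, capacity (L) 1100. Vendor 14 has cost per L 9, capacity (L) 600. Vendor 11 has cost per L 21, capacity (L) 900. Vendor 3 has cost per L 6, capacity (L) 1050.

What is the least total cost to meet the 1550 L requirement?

10800

Fill from the cheapest source first.
Vendor 3 (6): use full 1050 ; 500 L to go.
Take 500 from Vendor 14 at 9 to finish.
Vendor 10, Vendor 11: unused.
Cost = 1050×6 + 500×9 = 10800.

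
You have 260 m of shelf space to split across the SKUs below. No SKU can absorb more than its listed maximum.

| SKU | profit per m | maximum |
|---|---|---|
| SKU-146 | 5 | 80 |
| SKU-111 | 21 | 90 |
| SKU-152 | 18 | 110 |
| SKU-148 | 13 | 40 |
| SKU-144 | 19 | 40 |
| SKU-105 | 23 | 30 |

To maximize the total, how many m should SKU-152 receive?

Highest profit per m first: SKU-105 23 > SKU-111 21 > SKU-144 19 > SKU-152 18 > SKU-148 13 > SKU-146 5.
SKU-105: +30 to 30 (cap) — 230 left.
SKU-111 takes 90 to reach its cap of 90 — 140 left.
SKU-144: +40 to 40 (cap) — 100 left.
SKU-152 has room for 110 but only 100 remain, so it gets 100.

100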